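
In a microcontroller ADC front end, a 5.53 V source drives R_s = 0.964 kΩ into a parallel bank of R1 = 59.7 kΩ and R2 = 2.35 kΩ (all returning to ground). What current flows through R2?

I ≈ 1.65 mA

Parallel bank: R_p = 1/(1/59.7 + 1/2.35) = 2.261 kΩ.
Node voltage V_A = V_DC · R_p/(R_s + R_p) = 5.53 × 0.7011 = 3.877 V.
Branch current I = V_A/R2 = 3.877/2.35 = 1.650 mA.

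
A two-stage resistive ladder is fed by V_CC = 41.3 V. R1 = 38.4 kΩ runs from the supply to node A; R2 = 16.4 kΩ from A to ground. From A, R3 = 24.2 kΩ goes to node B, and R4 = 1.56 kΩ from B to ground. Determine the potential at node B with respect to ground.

V_B ≈ 0.518 V

Looking into the second stage from A: R3 + R4 = 25.76 kΩ appears in parallel with R2.
Effective lower resistance at A: R2 ‖ 25.76 = 10.02 kΩ.
So V_A = 41.3 × 0.2069 = 8.547 V.
Stage 2 is unloaded, so V_B = V_A · R4/(R3+R4) = 8.547 × 1.56/25.76 = 0.5176 V.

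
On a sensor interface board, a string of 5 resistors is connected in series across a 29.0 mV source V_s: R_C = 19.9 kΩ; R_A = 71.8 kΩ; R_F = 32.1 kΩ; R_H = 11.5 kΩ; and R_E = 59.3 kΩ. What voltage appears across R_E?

Series total: ΣR = 19.9 + 71.8 + 32.1 + 11.5 + 59.3 = 194.6 kΩ.
By the voltage-divider rule, V = 29.0 × 59.30/194.6 = 8.837 mV.

V ≈ 8.84 mV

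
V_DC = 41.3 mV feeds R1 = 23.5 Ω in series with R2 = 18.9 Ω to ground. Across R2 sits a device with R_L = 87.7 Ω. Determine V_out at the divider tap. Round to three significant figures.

First combine the lower leg with the load: R2 ‖ R_L = 15.55 Ω.
Now apply the divider: V_out = 41.3 × 0.3982 = 16.45 mV.

V_out ≈ 16.4 mV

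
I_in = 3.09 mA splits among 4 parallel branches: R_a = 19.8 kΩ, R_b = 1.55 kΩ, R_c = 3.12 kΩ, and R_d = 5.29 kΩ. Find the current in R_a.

ΣG = 1/19.8 + 1/1.55 + 1/3.12 + 1/5.29 = 1.205.
Current divider: I(R_a) = I_in · G_k/ΣG = 3.09 × (0.05051/1.205) = 3.09 × 0.04191 = 0.1295 mA.

I ≈ 0.129 mA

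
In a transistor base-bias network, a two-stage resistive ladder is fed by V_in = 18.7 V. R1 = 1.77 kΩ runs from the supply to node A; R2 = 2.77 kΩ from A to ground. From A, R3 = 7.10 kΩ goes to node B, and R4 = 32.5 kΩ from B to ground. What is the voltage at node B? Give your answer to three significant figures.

Node A sees R2 in parallel with the series input of stage 2, R3 + R4 = 39.60 kΩ.
Effective lower resistance at A: R2 ‖ 39.60 = 2.589 kΩ.
First divider: V_A = V_in · 2.589/(1.77 + 2.589) = 11.11 V.
Stage 2 is unloaded, so V_B = V_A · R4/(R3+R4) = 11.11 × 32.5/39.60 = 9.115 V.

V_B ≈ 9.12 V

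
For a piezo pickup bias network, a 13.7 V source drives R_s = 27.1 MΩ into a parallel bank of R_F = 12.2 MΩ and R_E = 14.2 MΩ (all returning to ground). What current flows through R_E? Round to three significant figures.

Equivalent of the parallel group: R_p = 6.562 MΩ.
V_A = 13.7 × 6.562/33.66 = 2.671 V.
Branch current I = V_A/R_E = 2.671/14.2 = 0.1881 µA.
(Check via current divider: I_total = 0.4070 µA; share G_k/ΣG = 0.4621 → same result.)

I ≈ 0.188 µA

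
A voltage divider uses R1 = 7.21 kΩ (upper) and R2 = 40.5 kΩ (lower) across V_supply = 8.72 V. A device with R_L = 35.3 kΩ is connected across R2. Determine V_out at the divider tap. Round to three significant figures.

V_out ≈ 6.31 V

The load sits in parallel with R2, giving an effective lower resistance R2' = R2·R_L/(R2+R_L) = 18.86 kΩ.
Voltage divider with the loaded lower leg: V_out = 8.72 × 18.86/(7.21 + 18.86) = 8.72 × 0.7234 = 6.308 V.
(Unloaded it would be 7.40 V; the load pulls it down.)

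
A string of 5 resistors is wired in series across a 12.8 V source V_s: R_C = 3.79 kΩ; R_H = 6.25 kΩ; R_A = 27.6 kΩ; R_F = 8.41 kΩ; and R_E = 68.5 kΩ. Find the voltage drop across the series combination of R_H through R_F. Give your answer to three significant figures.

Total series resistance ΣR = 3.79 + 6.25 + 27.6 + 8.41 + 68.5 = 114.5 kΩ.
R_{R_H..R_F} = 6.25 + 27.6 + 8.41 = 42.26 kΩ.
By the voltage-divider rule, V = 12.8 × 42.26/114.5 = 4.722 V.

V ≈ 4.72 V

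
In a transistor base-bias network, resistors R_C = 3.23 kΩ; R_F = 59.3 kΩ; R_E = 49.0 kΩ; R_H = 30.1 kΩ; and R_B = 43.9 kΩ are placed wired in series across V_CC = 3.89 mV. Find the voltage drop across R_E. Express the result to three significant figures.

V ≈ 1.03 mV

Series total: ΣR = 3.23 + 59.3 + 49.0 + 30.1 + 43.9 = 185.5 kΩ.
V = V_CC · R/ΣR = 3.89 × 0.2641 = 1.027 mV.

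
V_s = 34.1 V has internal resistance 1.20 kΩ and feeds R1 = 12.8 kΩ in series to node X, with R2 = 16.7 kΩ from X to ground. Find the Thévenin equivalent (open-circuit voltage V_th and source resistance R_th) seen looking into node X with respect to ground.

R1' = 1.20 + 12.8 = 14.00 kΩ (source resistance + R1).
Open-circuit (no load on X): V_th = V_s · R2/(R1' + R2) = 34.1 × 16.7/(14.00 + 16.7) = 18.55 V.
With V_s suppressed (replaced by a short), R_th = R1' ‖ R2 = (14.00 × 16.7)/(14.00 + 16.7) = 7.616 kΩ.

V_th ≈ 18.5 V, R_th ≈ 7.62 kΩ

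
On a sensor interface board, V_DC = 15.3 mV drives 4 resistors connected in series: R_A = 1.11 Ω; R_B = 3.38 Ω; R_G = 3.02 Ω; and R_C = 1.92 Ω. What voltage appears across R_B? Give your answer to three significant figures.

V ≈ 5.48 mV

Series total: ΣR = 1.11 + 3.38 + 3.02 + 1.92 = 9.430 Ω.
V = V_DC · R/ΣR = 15.3 × 0.3584 = 5.484 mV.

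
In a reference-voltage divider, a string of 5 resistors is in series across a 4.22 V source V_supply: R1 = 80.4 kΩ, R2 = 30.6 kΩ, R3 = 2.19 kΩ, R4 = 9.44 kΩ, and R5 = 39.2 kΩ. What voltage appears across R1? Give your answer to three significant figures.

ΣR = 80.4 + 30.6 + 2.19 + 9.44 + 39.2 = 161.8 kΩ.
By the voltage-divider rule, V = 4.22 × 80.40/161.8 = 2.097 V.

V ≈ 2.10 V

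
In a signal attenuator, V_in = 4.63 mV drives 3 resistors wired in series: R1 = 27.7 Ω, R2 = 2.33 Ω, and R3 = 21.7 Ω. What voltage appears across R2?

ΣR = 27.7 + 2.33 + 21.7 = 51.73 Ω.
By the voltage-divider rule, V = 4.63 × 2.330/51.73 = 0.2085 mV.

V ≈ 0.209 mV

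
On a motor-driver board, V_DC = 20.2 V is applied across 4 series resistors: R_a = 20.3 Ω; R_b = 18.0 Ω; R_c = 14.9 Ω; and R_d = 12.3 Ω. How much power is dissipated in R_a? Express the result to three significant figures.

ΣR = 65.50 Ω → I = 20.2/65.50 = 0.3084 A.
V(R_a) = I·R = 6.260 V; P = V·I = 6.260 × 0.3084 = 1.931 W.

P ≈ 1.93 W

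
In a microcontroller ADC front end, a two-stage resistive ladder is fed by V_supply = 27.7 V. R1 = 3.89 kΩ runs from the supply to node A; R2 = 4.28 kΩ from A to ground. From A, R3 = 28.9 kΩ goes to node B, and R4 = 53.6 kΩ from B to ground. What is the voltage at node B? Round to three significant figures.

V_B ≈ 9.20 V

Node A sees R2 in parallel with the series input of stage 2, R3 + R4 = 82.50 kΩ.
R2 ‖ (R3+R4) = 4.069 kΩ.
So V_A = 27.7 × 0.5112 = 14.16 V.
Then the unloaded second divider: V_B = V_A × R4/(R3+R4) = 14.16 × 0.6497 = 9.201 V.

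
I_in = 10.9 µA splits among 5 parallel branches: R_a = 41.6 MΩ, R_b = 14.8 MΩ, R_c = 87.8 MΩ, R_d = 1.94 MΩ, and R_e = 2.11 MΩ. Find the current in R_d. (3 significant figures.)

Total conductance ΣG = 1/41.6 + 1/14.8 + 1/87.8 + 1/1.94 + 1/2.11 = 1.092 (units of 1/MΩ).
R_d takes the fraction G_k/ΣG = 0.5155/1.092 = 0.4719, so I = 10.9 × 0.4719 = 5.143 µA.

I ≈ 5.14 µA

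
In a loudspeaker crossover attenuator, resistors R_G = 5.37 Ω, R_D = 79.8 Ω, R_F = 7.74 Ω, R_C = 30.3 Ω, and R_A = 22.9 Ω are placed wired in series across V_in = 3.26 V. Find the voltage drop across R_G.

Series total: ΣR = 5.37 + 79.8 + 7.74 + 30.3 + 22.9 = 146.1 Ω.
Voltage divider: V = V_in · (5.370 / 146.1) = 3.26 × 0.03675 = 0.1198 V.

V ≈ 0.120 V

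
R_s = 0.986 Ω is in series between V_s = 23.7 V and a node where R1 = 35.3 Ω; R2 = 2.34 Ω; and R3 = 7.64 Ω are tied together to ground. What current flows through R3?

Equivalent of the parallel group: R_p = 1.705 Ω.
Node voltage V_A = V_s · R_p/(R_s + R_p) = 23.7 × 0.6336 = 15.02 V.
Branch current I = V_A/R3 = 15.02/7.64 = 1.965 A.

I ≈ 1.97 A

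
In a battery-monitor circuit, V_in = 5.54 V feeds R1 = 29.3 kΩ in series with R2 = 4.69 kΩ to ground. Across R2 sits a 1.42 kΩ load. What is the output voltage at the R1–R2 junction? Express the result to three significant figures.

First combine the lower leg with the load: R2 ‖ R_L = 1.090 kΩ.
Now apply the divider: V_out = 5.54 × 0.03587 = 0.1987 V.

V_out ≈ 0.199 V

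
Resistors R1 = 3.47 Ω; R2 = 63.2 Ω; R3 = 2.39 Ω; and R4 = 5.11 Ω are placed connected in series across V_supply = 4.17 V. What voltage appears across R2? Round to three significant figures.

Series total: ΣR = 3.47 + 63.2 + 2.39 + 5.11 = 74.17 Ω.
Voltage divider: V = V_supply · (63.20 / 74.17) = 4.17 × 0.8521 = 3.553 V.

V ≈ 3.55 V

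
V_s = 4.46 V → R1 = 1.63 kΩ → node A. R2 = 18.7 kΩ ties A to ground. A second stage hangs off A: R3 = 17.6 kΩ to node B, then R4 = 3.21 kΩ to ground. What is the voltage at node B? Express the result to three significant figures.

Looking into the second stage from A: R3 + R4 = 20.81 kΩ appears in parallel with R2.
R2 ‖ (R3+R4) = 9.849 kΩ.
V_A = 4.46 × 9.849/(1.63 + 9.849) = 3.827 V.
V_B = V_A × 0.1543 = 0.5903 V.

V_B ≈ 0.590 V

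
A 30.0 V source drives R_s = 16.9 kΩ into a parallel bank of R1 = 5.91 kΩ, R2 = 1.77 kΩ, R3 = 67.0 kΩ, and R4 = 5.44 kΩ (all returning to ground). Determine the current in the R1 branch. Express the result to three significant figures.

Parallel bank: R_p = 1/(1/5.91 + 1/1.77 + 1/67.0 + 1/5.44) = 1.072 kΩ.
V_A = 30.0 × 1.072/17.97 = 1.789 V.
Branch current I = V_A/R1 = 1.789/5.91 = 0.3028 mA.
(Check via current divider: I_total = 1.669 mA; share G_k/ΣG = 0.1814 → same result.)

I ≈ 0.303 mA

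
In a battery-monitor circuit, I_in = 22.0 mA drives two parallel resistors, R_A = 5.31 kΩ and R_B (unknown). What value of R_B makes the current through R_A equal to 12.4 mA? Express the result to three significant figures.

R_B ≈ 6.86 kΩ

In a two-way split, I_A/I_in = R_B/(R_A + R_B).
With f = 0.5636, R_B = R_A · f/(1−f) = 5.31 × 1.292 = 6.859 kΩ.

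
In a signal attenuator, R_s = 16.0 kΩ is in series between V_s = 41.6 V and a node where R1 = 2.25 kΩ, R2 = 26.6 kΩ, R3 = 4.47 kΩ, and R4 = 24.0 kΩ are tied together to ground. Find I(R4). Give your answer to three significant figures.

I ≈ 0.134 mA

Combine the parallel branches: R_p = (1/2.25 + 1/26.6 + 1/4.47 + 1/24.0)⁻¹ = 1.338 kΩ.
Node voltage V_A = V_s · R_p/(R_s + R_p) = 41.6 × 0.07717 = 3.210 V.
I(R4) = V_A / R4 = 3.210/24.0 = 0.1338 mA.
(Check via current divider: I_total = 2.399 mA; share G_k/ΣG = 0.05575 → same result.)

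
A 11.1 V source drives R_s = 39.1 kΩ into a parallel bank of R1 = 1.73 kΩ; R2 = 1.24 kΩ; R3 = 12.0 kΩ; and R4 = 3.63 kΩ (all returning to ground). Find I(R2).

I ≈ 0.129 mA

Combine the parallel branches: R_p = (1/1.73 + 1/1.24 + 1/12.0 + 1/3.63)⁻¹ = 0.5736 kΩ.
Node voltage V_A = V_CC · R_p/(R_s + R_p) = 11.1 × 0.01446 = 0.1605 V.
Branch current I = V_A/R2 = 0.1605/1.24 = 0.1294 mA.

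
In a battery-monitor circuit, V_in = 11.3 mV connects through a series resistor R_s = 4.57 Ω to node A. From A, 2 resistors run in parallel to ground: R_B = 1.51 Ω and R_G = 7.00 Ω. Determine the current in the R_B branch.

I ≈ 1.60 mA

Parallel bank: R_p = 1/(1/1.51 + 1/7.00) = 1.242 Ω.
Node voltage V_A = V_in · R_p/(R_s + R_p) = 11.3 × 0.2137 = 2.415 mV.
I(R_B) = V_A / R_B = 2.415/1.51 = 1.599 mA.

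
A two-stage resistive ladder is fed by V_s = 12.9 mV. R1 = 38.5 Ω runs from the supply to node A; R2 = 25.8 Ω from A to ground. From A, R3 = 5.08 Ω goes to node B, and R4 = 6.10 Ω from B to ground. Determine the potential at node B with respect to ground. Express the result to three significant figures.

V_B ≈ 1.19 mV

Node A sees R2 in parallel with the series input of stage 2, R3 + R4 = 11.18 Ω.
Effective lower resistance at A: R2 ‖ 11.18 = 7.800 Ω.
So V_A = 12.9 × 0.1685 = 2.173 mV.
Then the unloaded second divider: V_B = V_A × R4/(R3+R4) = 2.173 × 0.5456 = 1.186 mV.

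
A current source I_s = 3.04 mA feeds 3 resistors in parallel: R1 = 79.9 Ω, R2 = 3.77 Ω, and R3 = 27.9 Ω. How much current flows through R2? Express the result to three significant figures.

I ≈ 2.57 mA

ΣG = 1/79.9 + 1/3.77 + 1/27.9 = 0.3136.
Current divider: I(R2) = I_s · G_k/ΣG = 3.04 × (0.2653/0.3136) = 3.04 × 0.8458 = 2.571 mA.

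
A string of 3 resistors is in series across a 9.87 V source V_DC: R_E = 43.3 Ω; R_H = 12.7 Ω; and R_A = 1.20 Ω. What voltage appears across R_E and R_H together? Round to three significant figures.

Total series resistance ΣR = 43.3 + 12.7 + 1.20 = 57.20 Ω.
R_{R_E..R_H} = 43.3 + 12.7 = 56.00 Ω.
By the voltage-divider rule, V = 9.87 × 56.00/57.20 = 9.663 V.

V ≈ 9.66 V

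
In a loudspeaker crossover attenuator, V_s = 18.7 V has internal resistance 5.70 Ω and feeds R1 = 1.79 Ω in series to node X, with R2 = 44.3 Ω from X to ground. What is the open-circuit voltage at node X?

V_th ≈ 16.0 V

R1' = 5.70 + 1.79 = 7.490 Ω (source resistance + R1).
V_th is the unloaded tap voltage: V_s · R2/(R1'+R2) = 18.7 × 0.8554 = 16.00 V.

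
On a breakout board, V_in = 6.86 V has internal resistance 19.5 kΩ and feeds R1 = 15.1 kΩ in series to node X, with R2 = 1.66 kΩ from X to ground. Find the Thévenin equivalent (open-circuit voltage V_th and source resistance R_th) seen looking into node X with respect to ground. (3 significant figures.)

V_th ≈ 0.314 V, R_th ≈ 1.58 kΩ

R1' = 19.5 + 15.1 = 34.60 kΩ (source resistance + R1).
Open-circuit (no load on X): V_th = V_in · R2/(R1' + R2) = 6.86 × 1.66/(34.60 + 1.66) = 0.3141 V.
Looking into X with the source shorted: R_th = R1'·R2/(R1'+R2) = 34.60 × 1.66/36.26 = 1.584 kΩ.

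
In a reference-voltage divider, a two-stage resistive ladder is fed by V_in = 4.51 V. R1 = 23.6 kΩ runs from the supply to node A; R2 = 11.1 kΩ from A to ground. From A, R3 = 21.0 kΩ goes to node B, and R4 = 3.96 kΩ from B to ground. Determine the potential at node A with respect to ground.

The second stage (R3 + R4 = 24.96 kΩ) loads node A in parallel with R2.
R2 ‖ (R3+R4) = 7.683 kΩ.
V_A = 4.51 × 7.683/(23.6 + 7.683) = 1.108 V.

V_A ≈ 1.11 V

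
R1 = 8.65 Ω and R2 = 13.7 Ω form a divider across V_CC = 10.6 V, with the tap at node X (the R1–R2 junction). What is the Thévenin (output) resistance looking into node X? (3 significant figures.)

R_th ≈ 5.30 Ω

With V_CC suppressed (replaced by a short), R_th = R1 ‖ R2 = (8.650 × 13.7)/(8.650 + 13.7) = 5.302 Ω.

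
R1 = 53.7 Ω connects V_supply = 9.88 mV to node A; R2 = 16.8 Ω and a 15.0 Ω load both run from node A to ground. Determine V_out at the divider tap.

R2 ‖ R_L = (16.8 × 15.0)/(16.8 + 15.0) = 7.925 Ω.
Voltage divider with the loaded lower leg: V_out = 9.88 × 7.925/(53.7 + 7.925) = 9.88 × 0.1286 = 1.271 mV.
(Unloaded it would be 2.35 mV; the load pulls it down.)

V_out ≈ 1.27 mV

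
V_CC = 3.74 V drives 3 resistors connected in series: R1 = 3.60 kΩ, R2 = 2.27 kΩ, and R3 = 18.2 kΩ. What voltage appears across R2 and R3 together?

Series total: ΣR = 3.60 + 2.27 + 18.2 = 24.07 kΩ.
R_{R2..R3} = 2.27 + 18.2 = 20.47 kΩ.
By the voltage-divider rule, V = 3.74 × 20.47/24.07 = 3.181 V.

V ≈ 3.18 V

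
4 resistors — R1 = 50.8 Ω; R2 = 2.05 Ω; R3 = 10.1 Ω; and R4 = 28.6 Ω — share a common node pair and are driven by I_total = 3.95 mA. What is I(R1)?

Conductances: ΣG = 1/50.8 + 1/2.05 + 1/10.1 + 1/28.6 = 0.6415 (1/Ω).
R1 takes the fraction G_k/ΣG = 0.01969/0.6415 = 0.03069, so I = 3.95 × 0.03069 = 0.1212 mA.

I ≈ 0.121 mA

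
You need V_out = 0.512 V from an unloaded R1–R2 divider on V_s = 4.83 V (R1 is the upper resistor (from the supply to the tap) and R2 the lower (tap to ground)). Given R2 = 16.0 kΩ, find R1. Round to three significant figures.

R1 ≈ 135 kΩ

Required fraction k = V_out/V_s = 0.1060.
R1 = R2·(1/k − 1) = 16.0 × 8.434 = 134.9 kΩ.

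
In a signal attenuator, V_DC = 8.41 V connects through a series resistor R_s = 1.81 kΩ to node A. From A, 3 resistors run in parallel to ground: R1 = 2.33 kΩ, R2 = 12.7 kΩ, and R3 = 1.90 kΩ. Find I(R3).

I ≈ 1.54 mA

Equivalent of the parallel group: R_p = 0.9669 kΩ.
V_A = 8.41 × 0.9669/2.777 = 2.928 V.
Branch current I = V_A/R3 = 2.928/1.90 = 1.541 mA.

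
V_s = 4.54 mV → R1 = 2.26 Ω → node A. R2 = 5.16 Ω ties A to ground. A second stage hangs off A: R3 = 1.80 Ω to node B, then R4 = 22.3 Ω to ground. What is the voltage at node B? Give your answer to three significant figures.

V_B ≈ 2.74 mV

Node A sees R2 in parallel with the series input of stage 2, R3 + R4 = 24.10 Ω.
R2 ‖ (R3+R4) = 4.250 Ω.
V_A = 4.54 × 4.250/(2.26 + 4.250) = 2.964 mV.
V_B = V_A × 0.9253 = 2.743 mV.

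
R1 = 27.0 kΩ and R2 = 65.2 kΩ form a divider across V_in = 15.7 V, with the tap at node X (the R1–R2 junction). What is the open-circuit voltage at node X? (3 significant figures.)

V_th ≈ 11.1 V

V_th is the unloaded tap voltage: V_in · R2/(R1+R2) = 15.7 × 0.7072 = 11.10 V.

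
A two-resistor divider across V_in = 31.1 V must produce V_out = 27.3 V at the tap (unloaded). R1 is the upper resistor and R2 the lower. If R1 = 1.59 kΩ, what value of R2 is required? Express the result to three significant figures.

V_out/V_in = R2/(R1+R2) = 0.8778.
R2 = R1 · 0.8778/(1 − 0.8778) = 11.42 kΩ.

R2 ≈ 11.4 kΩ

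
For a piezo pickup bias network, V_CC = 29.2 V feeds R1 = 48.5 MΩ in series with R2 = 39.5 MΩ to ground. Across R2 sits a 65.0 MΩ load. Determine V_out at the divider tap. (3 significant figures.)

First combine the lower leg with the load: R2 ‖ R_L = 24.57 MΩ.
Then V_out = V_CC · R2'/(R1 + R2') = 29.2 × 24.57/73.07 = 9.818 V.
(Unloaded it would be 13.1 V; the load pulls it down.)

V_out ≈ 9.82 V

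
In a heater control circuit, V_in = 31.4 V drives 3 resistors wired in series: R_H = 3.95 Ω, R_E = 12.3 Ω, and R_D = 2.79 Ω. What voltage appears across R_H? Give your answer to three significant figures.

V ≈ 6.51 V

Total series resistance ΣR = 3.95 + 12.3 + 2.79 = 19.04 Ω.
V = V_in · R/ΣR = 31.4 × 0.2075 = 6.514 V.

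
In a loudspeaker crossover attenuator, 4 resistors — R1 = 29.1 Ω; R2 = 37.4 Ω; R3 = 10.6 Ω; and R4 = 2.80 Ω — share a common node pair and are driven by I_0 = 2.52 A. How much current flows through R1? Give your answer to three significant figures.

I ≈ 0.169 A

Conductances: ΣG = 1/29.1 + 1/37.4 + 1/10.6 + 1/2.80 = 0.5126 (1/Ω).
R1 takes the fraction G_k/ΣG = 0.03436/0.5126 = 0.06704, so I = 2.52 × 0.06704 = 0.1689 A.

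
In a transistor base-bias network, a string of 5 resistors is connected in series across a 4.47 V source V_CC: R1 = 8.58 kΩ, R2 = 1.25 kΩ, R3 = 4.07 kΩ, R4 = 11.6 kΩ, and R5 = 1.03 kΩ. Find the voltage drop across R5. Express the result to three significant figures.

V ≈ 0.174 V

ΣR = 8.58 + 1.25 + 4.07 + 11.6 + 1.03 = 26.53 kΩ.
Voltage divider: V = V_CC · (1.030 / 26.53) = 4.47 × 0.03882 = 0.1735 V.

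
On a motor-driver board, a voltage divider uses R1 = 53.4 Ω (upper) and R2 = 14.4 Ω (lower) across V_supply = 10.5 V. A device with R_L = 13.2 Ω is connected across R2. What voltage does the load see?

V_out ≈ 1.20 V

First combine the lower leg with the load: R2 ‖ R_L = 6.887 Ω.
Voltage divider with the loaded lower leg: V_out = 10.5 × 6.887/(53.4 + 6.887) = 10.5 × 0.1142 = 1.199 V.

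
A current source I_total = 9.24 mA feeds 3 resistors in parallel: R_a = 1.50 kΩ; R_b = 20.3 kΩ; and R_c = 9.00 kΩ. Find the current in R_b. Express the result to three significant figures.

Total conductance ΣG = 1/1.50 + 1/20.3 + 1/9.00 = 0.8270 (units of 1/kΩ).
Current divider: I(R_b) = I_total · G_k/ΣG = 9.24 × (0.04926/0.8270) = 9.24 × 0.05956 = 0.5504 mA.

I ≈ 0.550 mA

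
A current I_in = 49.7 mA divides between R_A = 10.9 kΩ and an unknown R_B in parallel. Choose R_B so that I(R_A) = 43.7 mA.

R_B ≈ 79.4 kΩ

The fraction through R_A equals R_B/(R_A+R_B).
43.7/49.7 = R_B/(R_A + R_B) → R_B = R_A · (0.8793)/(1 − 0.8793) = 10.9 × 7.283 = 79.39 kΩ.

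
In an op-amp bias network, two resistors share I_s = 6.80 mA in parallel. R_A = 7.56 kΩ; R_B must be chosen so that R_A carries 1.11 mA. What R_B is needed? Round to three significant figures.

In a two-way split, I_A/I_s = R_B/(R_A + R_B).
1.11/6.80 = R_B/(R_A + R_B) → R_B = R_A · (0.1632)/(1 − 0.1632) = 7.56 × 0.1951 = 1.475 kΩ.

R_B ≈ 1.47 kΩ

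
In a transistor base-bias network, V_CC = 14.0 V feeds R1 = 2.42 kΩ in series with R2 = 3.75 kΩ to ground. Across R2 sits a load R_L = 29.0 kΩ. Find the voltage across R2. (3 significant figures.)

The load sits in parallel with R2, giving an effective lower resistance R2' = R2·R_L/(R2+R_L) = 3.321 kΩ.
Voltage divider with the loaded lower leg: V_out = 14.0 × 3.321/(2.42 + 3.321) = 14.0 × 0.5784 = 8.098 V.

V_out ≈ 8.10 V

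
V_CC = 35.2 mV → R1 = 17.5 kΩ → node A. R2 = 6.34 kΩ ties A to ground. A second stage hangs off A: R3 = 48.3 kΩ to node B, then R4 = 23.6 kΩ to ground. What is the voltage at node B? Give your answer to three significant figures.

V_B ≈ 2.89 mV

Looking into the second stage from A: R3 + R4 = 71.90 kΩ appears in parallel with R2.
R2 ‖ (R3+R4) = 5.826 kΩ.
So V_A = 35.2 × 0.2498 = 8.792 mV.
Then the unloaded second divider: V_B = V_A × R4/(R3+R4) = 8.792 × 0.3282 = 2.886 mV.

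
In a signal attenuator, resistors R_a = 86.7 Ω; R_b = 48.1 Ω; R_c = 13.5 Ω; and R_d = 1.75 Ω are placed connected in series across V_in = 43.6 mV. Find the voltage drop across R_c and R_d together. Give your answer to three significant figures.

Series total: ΣR = 86.7 + 48.1 + 13.5 + 1.75 = 150.1 Ω.
R_{R_c..R_d} = 13.5 + 1.75 = 15.25 Ω.
By the voltage-divider rule, V = 43.6 × 15.25/150.1 = 4.431 mV.

V ≈ 4.43 mV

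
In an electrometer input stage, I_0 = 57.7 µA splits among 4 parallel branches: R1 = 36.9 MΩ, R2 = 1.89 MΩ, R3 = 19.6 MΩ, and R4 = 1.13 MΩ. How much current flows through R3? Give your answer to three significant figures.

Total conductance ΣG = 1/36.9 + 1/1.89 + 1/19.6 + 1/1.13 = 1.492 (units of 1/MΩ).
R3 takes the fraction G_k/ΣG = 0.05102/1.492 = 0.03419, so I = 57.7 × 0.03419 = 1.973 µA.

I ≈ 1.97 µA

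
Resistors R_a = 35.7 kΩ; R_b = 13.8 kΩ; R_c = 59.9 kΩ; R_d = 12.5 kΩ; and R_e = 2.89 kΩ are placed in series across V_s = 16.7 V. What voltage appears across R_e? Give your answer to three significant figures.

Series total: ΣR = 35.7 + 13.8 + 59.9 + 12.5 + 2.89 = 124.8 kΩ.
Voltage divider: V = V_s · (2.890 / 124.8) = 16.7 × 0.02316 = 0.3868 V.

V ≈ 0.387 V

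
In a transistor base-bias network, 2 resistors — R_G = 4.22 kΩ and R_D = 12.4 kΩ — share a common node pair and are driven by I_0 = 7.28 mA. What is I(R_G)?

I ≈ 5.43 mA

For two parallel branches, I_k = I_0 · (other R)/(sum of R).
So I = 7.28 × 12.4/16.62 = 5.432 mA.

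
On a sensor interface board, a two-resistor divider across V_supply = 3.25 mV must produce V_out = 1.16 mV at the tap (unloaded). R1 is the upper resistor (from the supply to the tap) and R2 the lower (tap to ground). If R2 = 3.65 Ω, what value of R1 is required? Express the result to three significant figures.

Required fraction k = V_out/V_supply = 0.3569.
R1 = R2·(1/k − 1) = 3.65 × 1.802 = 6.576 Ω.

R1 ≈ 6.58 Ω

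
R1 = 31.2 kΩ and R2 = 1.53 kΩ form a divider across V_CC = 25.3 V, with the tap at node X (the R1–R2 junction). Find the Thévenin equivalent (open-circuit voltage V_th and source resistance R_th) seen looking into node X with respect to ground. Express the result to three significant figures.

V_th ≈ 1.18 V, R_th ≈ 1.46 kΩ

V_th is the unloaded tap voltage: V_CC · R2/(R1+R2) = 25.3 × 0.04675 = 1.183 V.
Zeroing V_CC shorts the top of R1 to ground, so R_th = R1 ‖ R2 = 1.458 kΩ.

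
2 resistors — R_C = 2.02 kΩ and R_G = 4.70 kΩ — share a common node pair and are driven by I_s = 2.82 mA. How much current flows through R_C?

I ≈ 1.97 mA

With just two branches, the current splits inversely with resistance.
I(R_C) = 2.82 × 4.70/(2.02 + 4.70) = 2.82 × 0.6994 = 1.972 mA.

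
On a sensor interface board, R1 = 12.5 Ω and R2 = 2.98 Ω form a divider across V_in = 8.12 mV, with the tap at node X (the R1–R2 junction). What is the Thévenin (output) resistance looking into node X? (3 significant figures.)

Looking into X with the source shorted: R_th = R1·R2/(R1+R2) = 12.50 × 2.98/15.48 = 2.406 Ω.

R_th ≈ 2.41 Ω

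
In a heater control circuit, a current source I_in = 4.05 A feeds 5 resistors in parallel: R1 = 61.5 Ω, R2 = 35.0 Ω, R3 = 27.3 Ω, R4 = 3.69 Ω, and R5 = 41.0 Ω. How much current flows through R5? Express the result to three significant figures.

Conductances: ΣG = 1/61.5 + 1/35.0 + 1/27.3 + 1/3.69 + 1/41.0 = 0.3769 (1/Ω).
R5 takes the fraction G_k/ΣG = 0.02439/0.3769 = 0.06472, so I = 4.05 × 0.06472 = 0.2621 A.

I ≈ 0.262 A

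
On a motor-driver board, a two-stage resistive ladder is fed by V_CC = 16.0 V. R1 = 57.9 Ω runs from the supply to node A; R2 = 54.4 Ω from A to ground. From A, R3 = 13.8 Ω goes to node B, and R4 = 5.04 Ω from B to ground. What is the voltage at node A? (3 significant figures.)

V_A ≈ 3.11 V

The second stage (R3 + R4 = 18.84 Ω) loads node A in parallel with R2.
Effective lower resistance at A: R2 ‖ 18.84 = 13.99 Ω.
V_A = 16.0 × 13.99/(57.9 + 13.99) = 3.114 V.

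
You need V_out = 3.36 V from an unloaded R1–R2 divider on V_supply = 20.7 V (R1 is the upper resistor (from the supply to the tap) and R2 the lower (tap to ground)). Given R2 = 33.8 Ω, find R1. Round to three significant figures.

R1 ≈ 174 Ω

V_out/V_supply = R2/(R1+R2) = 0.1623.
So R1 = R2 · (V_supply/V_out − 1) = 33.8 × (20.7/3.36 − 1) = 33.8 × 5.161 = 174.4 Ω.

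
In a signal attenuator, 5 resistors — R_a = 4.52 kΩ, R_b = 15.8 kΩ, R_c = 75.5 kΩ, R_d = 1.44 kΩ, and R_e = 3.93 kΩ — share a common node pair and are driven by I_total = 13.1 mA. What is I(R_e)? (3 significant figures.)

I ≈ 2.67 mA

ΣG = 1/4.52 + 1/15.8 + 1/75.5 + 1/1.44 + 1/3.93 = 1.247.
R_e takes the fraction G_k/ΣG = 0.2545/1.247 = 0.2041, so I = 13.1 × 0.2041 = 2.674 mA.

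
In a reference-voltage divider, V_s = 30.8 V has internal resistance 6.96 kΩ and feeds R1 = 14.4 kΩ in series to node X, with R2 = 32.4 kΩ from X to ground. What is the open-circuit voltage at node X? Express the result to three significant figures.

R1' = 6.96 + 14.4 = 21.36 kΩ (source resistance + R1).
With X open, the divider is unloaded: V_th = 30.8 × 32.4/53.76 = 18.56 V.

V_th ≈ 18.6 V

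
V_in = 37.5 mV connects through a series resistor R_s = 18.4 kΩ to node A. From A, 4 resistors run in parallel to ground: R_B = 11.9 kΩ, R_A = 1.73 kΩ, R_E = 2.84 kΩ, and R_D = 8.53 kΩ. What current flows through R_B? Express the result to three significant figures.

I ≈ 0.144 µA

Combine the parallel branches: R_p = (1/11.9 + 1/1.73 + 1/2.84 + 1/8.53)⁻¹ = 0.8838 kΩ.
V_A by voltage divider: V_A = 37.5 × 0.8838/(18.4 + 0.8838) = 1.719 mV.
Branch current I = V_A/R_B = 1.719/11.9 = 0.1444 µA.
(Check via current divider: I_total = 1.945 µA; share G_k/ΣG = 0.07427 → same result.)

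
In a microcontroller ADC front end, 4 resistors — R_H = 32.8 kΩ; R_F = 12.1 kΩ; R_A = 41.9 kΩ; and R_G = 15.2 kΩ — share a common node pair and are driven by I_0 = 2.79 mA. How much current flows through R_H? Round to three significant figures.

Total conductance ΣG = 1/32.8 + 1/12.1 + 1/41.9 + 1/15.2 = 0.2028 (units of 1/kΩ).
Current divider: I(R_H) = I_0 · G_k/ΣG = 2.79 × (0.03049/0.2028) = 2.79 × 0.1503 = 0.4195 mA.

I ≈ 0.419 mA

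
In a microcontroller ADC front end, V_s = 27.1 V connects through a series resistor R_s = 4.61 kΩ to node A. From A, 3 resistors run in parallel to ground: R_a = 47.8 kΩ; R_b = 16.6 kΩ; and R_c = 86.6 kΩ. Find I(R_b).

I ≈ 1.14 mA

Parallel bank: R_p = 1/(1/47.8 + 1/16.6 + 1/86.6) = 10.79 kΩ.
V_A = 27.1 × 10.79/15.40 = 18.99 V.
I(R_b) = V_A / R_b = 18.99/16.6 = 1.144 mA.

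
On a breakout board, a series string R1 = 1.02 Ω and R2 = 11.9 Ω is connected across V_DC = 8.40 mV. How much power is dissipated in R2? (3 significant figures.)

ΣR = 12.92 Ω → I = 8.40/12.92 = 0.6502 mA.
V(R2) = I·R = 7.737 mV; P = V·I = 7.737 × 0.6502 = 5.030 µW.

P ≈ 5.03 µW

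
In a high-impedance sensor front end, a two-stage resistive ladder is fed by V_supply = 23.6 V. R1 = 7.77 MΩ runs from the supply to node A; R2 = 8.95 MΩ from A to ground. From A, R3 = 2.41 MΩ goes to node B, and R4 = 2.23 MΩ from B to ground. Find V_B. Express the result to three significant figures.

V_B ≈ 3.20 V

Looking into the second stage from A: R3 + R4 = 4.640 MΩ appears in parallel with R2.
Effective lower resistance at A: R2 ‖ 4.640 = 3.056 MΩ.
So V_A = 23.6 × 0.2823 = 6.662 V.
Stage 2 is unloaded, so V_B = V_A · R4/(R3+R4) = 6.662 × 2.23/4.640 = 3.202 V.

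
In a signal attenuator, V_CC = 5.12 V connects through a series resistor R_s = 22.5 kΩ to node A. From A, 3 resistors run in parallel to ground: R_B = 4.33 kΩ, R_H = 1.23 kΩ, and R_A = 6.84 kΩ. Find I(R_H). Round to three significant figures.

Parallel bank: R_p = 1/(1/4.33 + 1/1.23 + 1/6.84) = 0.8402 kΩ.
Node voltage V_A = V_CC · R_p/(R_s + R_p) = 5.12 × 0.03600 = 0.1843 V.
I(R_H) = V_A / R_H = 0.1843/1.23 = 0.1498 mA.

I ≈ 0.150 mA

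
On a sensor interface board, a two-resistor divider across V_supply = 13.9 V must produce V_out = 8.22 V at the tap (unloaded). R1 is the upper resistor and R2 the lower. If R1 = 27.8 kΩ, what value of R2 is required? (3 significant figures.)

The divider ratio is R2/(R1+R2) = 8.22/13.9 = 0.5914.
R2 = R1 · 0.5914/(1 − 0.5914) = 40.23 kΩ.

R2 ≈ 40.2 kΩ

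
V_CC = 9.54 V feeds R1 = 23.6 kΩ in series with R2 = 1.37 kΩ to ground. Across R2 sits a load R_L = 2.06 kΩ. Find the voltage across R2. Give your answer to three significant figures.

R2 ‖ R_L = (1.37 × 2.06)/(1.37 + 2.06) = 0.8228 kΩ.
Now apply the divider: V_out = 9.54 × 0.03369 = 0.3214 V.

V_out ≈ 0.321 V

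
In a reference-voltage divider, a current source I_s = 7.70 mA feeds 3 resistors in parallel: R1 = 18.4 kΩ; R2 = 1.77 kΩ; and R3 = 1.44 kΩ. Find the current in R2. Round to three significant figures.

I ≈ 3.31 mA

Total conductance ΣG = 1/18.4 + 1/1.77 + 1/1.44 = 1.314 (units of 1/kΩ).
By the current-divider rule, I = I_s · G_k/ΣG = 7.70 × 0.4300 = 3.311 mA.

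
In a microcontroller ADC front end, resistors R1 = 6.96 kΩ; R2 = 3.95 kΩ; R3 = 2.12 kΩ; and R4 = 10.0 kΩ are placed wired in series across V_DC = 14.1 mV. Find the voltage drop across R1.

V ≈ 4.26 mV

ΣR = 6.96 + 3.95 + 2.12 + 10.0 = 23.03 kΩ.
V = V_DC · R/ΣR = 14.1 × 0.3022 = 4.261 mV.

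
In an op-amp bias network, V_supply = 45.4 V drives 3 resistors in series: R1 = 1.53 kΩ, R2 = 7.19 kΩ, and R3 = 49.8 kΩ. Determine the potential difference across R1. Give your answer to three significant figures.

Series total: ΣR = 1.53 + 7.19 + 49.8 = 58.52 kΩ.
Voltage divider: V = V_supply · (1.530 / 58.52) = 45.4 × 0.02614 = 1.187 V.

V ≈ 1.19 V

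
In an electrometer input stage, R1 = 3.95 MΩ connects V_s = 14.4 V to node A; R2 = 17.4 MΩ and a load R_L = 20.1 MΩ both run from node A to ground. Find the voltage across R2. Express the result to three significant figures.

R2 ‖ R_L = (17.4 × 20.1)/(17.4 + 20.1) = 9.326 MΩ.
Voltage divider with the loaded lower leg: V_out = 14.4 × 9.326/(3.95 + 9.326) = 14.4 × 0.7025 = 10.12 V.

V_out ≈ 10.1 V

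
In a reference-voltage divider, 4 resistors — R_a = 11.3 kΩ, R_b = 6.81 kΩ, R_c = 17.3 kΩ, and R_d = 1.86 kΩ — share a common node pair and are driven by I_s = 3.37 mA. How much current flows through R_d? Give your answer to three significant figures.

Total conductance ΣG = 1/11.3 + 1/6.81 + 1/17.3 + 1/1.86 = 0.8308 (units of 1/kΩ).
By the current-divider rule, I = I_s · G_k/ΣG = 3.37 × 0.6471 = 2.181 mA.

I ≈ 2.18 mA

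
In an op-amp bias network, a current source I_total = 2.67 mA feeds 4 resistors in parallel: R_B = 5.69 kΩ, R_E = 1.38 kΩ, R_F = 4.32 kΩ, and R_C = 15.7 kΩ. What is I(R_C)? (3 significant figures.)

I ≈ 0.142 mA

ΣG = 1/5.69 + 1/1.38 + 1/4.32 + 1/15.7 = 1.196.
R_C takes the fraction G_k/ΣG = 0.06369/1.196 = 0.05328, so I = 2.67 × 0.05328 = 0.1422 mA.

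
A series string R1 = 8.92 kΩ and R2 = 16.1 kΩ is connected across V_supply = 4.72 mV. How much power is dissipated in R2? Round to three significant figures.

The common current is I = 4.72/25.02 = 0.1886 µA.
P = I²R = 0.03559 × 16.1 = 0.5730 nW.

P ≈ 0.573 nW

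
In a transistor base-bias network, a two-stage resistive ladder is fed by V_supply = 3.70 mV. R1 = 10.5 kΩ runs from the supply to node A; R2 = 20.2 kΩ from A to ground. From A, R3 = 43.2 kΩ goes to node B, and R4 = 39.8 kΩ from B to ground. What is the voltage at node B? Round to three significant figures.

The second stage (R3 + R4 = 83.00 kΩ) loads node A in parallel with R2.
R2 ‖ (R3+R4) = 16.25 kΩ.
First divider: V_A = V_supply · 16.25/(10.5 + 16.25) = 2.247 mV.
Then the unloaded second divider: V_B = V_A × R4/(R3+R4) = 2.247 × 0.4795 = 1.078 mV.

V_B ≈ 1.08 mV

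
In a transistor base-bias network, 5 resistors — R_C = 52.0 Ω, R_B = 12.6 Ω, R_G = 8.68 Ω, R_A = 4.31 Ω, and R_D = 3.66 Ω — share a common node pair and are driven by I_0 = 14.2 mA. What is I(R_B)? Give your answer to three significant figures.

I ≈ 1.57 mA

Total conductance ΣG = 1/52.0 + 1/12.6 + 1/8.68 + 1/4.31 + 1/3.66 = 0.7190 (units of 1/Ω).
R_B takes the fraction G_k/ΣG = 0.07937/0.7190 = 0.1104, so I = 14.2 × 0.1104 = 1.567 mA.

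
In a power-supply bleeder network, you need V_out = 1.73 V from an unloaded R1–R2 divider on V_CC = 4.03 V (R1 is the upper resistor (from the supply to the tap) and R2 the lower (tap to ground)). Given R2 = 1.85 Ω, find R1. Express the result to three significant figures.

R1 ≈ 2.46 Ω

The divider ratio is R2/(R1+R2) = 1.73/4.03 = 0.4293.
So R1 = R2 · (V_CC/V_out − 1) = 1.85 × (4.03/1.73 − 1) = 1.85 × 1.329 = 2.460 Ω.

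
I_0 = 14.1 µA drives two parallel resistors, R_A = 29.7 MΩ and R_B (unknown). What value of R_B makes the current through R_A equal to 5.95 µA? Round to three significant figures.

R_B ≈ 21.7 MΩ

In a two-way split, I_A/I_0 = R_B/(R_A + R_B).
5.95/14.1 = R_B/(R_A + R_B) → R_B = R_A · (0.4220)/(1 − 0.4220) = 29.7 × 0.7301 = 21.68 MΩ.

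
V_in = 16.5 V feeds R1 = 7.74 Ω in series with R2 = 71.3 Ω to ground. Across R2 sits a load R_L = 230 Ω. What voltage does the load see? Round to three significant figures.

V_out ≈ 14.4 V

The load sits in parallel with R2, giving an effective lower resistance R2' = R2·R_L/(R2+R_L) = 54.43 Ω.
Now apply the divider: V_out = 16.5 × 0.8755 = 14.45 V.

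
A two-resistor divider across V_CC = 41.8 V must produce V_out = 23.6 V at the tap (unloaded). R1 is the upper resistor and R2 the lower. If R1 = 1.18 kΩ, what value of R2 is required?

The divider ratio is R2/(R1+R2) = 23.6/41.8 = 0.5646.
Rearranging, R2 = R1·k/(1−k) = 1.18 × 1.297 = 1.530 kΩ.

R2 ≈ 1.53 kΩ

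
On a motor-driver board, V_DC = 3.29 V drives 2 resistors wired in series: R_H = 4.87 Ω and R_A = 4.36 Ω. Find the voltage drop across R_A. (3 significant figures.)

ΣR = 4.87 + 4.36 = 9.230 Ω.
Voltage divider: V = V_DC · (4.360 / 9.230) = 3.29 × 0.4724 = 1.554 V.

V ≈ 1.55 V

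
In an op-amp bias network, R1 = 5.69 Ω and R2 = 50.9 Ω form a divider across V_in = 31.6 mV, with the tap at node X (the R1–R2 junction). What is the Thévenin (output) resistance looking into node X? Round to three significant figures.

R_th ≈ 5.12 Ω

Looking into X with the source shorted: R_th = R1·R2/(R1+R2) = 5.690 × 50.9/56.59 = 5.118 Ω.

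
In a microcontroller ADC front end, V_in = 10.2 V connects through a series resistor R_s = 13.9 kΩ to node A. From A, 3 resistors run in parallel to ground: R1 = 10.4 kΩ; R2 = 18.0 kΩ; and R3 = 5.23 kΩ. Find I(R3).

I ≈ 0.338 mA

Combine the parallel branches: R_p = (1/10.4 + 1/18.0 + 1/5.23)⁻¹ = 2.916 kΩ.
Node voltage V_A = V_in · R_p/(R_s + R_p) = 10.2 × 0.1734 = 1.769 V.
I(R3) = V_A / R3 = 1.769/5.23 = 0.3382 mA.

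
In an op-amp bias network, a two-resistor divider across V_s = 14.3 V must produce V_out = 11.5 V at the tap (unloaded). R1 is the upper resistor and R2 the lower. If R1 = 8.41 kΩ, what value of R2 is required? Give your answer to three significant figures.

R2 ≈ 34.5 kΩ

The divider ratio is R2/(R1+R2) = 11.5/14.3 = 0.8042.
So R2 = R1 · V_out/(V_s − V_out) = 8.41 × 11.5/(14.3 − 11.5) = 8.41 × 4.107 = 34.54 kΩ.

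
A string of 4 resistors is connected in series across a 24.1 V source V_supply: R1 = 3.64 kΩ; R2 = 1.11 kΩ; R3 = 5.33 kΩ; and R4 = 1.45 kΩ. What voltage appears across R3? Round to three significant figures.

V ≈ 11.1 V

Total series resistance ΣR = 3.64 + 1.11 + 5.33 + 1.45 = 11.53 kΩ.
V = V_supply · R/ΣR = 24.1 × 0.4623 = 11.14 V.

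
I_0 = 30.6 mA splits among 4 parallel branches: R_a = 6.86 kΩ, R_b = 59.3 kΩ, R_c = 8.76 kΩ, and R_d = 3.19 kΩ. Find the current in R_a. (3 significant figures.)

Conductances: ΣG = 1/6.86 + 1/59.3 + 1/8.76 + 1/3.19 = 0.5903 (1/kΩ).
By the current-divider rule, I = I_0 · G_k/ΣG = 30.6 × 0.2470 = 7.557 mA.

I ≈ 7.56 mA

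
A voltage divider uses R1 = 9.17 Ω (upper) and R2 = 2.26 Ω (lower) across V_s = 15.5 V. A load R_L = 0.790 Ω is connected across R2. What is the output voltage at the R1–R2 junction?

V_out ≈ 0.930 V

The load sits in parallel with R2, giving an effective lower resistance R2' = R2·R_L/(R2+R_L) = 0.5854 Ω.
Now apply the divider: V_out = 15.5 × 0.06001 = 0.9301 V.
(Unloaded it would be 3.06 V; the load pulls it down.)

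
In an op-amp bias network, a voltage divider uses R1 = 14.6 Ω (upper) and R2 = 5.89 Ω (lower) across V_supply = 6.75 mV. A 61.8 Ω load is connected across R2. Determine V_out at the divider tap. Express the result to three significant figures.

V_out ≈ 1.82 mV

The load sits in parallel with R2, giving an effective lower resistance R2' = R2·R_L/(R2+R_L) = 5.377 Ω.
Now apply the divider: V_out = 6.75 × 0.2692 = 1.817 mV.
(Unloaded it would be 1.94 mV; the load pulls it down.)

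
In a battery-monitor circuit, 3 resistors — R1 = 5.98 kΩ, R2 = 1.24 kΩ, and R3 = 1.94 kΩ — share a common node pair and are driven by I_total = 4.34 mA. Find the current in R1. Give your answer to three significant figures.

I ≈ 0.487 mA

Conductances: ΣG = 1/5.98 + 1/1.24 + 1/1.94 = 1.489 (1/kΩ).
R1 takes the fraction G_k/ΣG = 0.1672/1.489 = 0.1123, so I = 4.34 × 0.1123 = 0.4874 mA.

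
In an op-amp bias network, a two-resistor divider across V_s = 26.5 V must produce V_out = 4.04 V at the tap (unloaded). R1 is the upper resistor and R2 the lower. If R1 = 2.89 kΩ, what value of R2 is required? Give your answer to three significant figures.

V_out/V_s = R2/(R1+R2) = 0.1525.
Rearranging, R2 = R1·k/(1−k) = 2.89 × 0.1799 = 0.5198 kΩ.

R2 ≈ 0.520 kΩ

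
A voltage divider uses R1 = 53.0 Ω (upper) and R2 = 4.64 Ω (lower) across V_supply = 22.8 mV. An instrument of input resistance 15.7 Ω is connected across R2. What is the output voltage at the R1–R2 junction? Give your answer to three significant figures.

The load sits in parallel with R2, giving an effective lower resistance R2' = R2·R_L/(R2+R_L) = 3.582 Ω.
Voltage divider with the loaded lower leg: V_out = 22.8 × 3.582/(53.0 + 3.582) = 22.8 × 0.06330 = 1.443 mV.

V_out ≈ 1.44 mV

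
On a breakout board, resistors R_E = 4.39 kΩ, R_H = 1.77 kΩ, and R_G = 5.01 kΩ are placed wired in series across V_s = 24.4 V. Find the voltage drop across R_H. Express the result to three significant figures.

V ≈ 3.87 V

Series total: ΣR = 4.39 + 1.77 + 5.01 = 11.17 kΩ.
By the voltage-divider rule, V = 24.4 × 1.770/11.17 = 3.866 V.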